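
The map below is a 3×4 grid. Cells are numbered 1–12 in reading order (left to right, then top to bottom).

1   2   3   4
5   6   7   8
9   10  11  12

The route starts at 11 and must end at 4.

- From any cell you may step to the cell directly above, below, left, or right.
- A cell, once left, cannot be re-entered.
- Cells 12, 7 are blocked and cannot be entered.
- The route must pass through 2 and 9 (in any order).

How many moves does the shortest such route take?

Any route passes through 2 and 9 in some order between 11 and 4. Summing Manhattan distances along each leg and taking the cheapest ordering (11 → 9 → 2 → 4) gives a lower bound of 2 + 3 + 2 = 7 moves.
A route of 7 moves achieves this: 11 → 10 → 9 → 5 → 1 → 2 → 3 → 4.
Since 7 matches the lower bound, it is optimal.

7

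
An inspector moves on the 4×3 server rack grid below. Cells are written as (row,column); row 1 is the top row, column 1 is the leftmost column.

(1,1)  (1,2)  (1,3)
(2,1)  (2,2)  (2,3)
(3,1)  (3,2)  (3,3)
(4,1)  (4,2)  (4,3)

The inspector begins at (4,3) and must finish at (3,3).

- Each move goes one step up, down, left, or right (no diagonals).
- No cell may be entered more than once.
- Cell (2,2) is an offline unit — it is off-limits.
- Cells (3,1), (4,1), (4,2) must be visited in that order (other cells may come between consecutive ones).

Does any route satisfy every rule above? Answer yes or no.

Ignoring the required order, 2 revisit-free routes from (4,3) to (3,3) pass through all of (3,1), (4,1), and (4,2); the waypoint orders that occur are (4,2) → (4,1) → (3,1) (2) — never (3,1) → (4,1) → (4,2).

no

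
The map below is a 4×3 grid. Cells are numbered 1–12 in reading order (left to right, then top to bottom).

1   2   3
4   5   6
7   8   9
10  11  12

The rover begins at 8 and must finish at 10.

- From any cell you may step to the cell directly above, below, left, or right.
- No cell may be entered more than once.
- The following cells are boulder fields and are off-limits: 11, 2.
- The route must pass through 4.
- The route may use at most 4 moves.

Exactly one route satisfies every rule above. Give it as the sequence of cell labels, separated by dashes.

8 - 5 - 4 - 7 - 10

The budget equals the shortest possible length, so every move has to be on a shortest route through the required cells.
Route from 8: up to 5, left to 4, 2× down (reaching 10) — 4 moves in all.
Check: all required cells visited; 4 ≤ 4 moves.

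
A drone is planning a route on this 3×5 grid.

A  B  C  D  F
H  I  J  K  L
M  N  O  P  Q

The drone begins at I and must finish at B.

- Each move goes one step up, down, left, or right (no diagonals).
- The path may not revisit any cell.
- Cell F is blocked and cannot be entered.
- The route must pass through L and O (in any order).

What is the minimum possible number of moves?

9

Any route passes through L and O in some order between I and B. Summing Manhattan distances along each leg and taking the cheapest ordering (I → O → L → B) gives a lower bound of 2 + 3 + 4 = 9 moves.
A route of 9 moves achieves this: I → N → O → P → Q → L → K → D → C → B.
Since 9 matches the lower bound, it is optimal.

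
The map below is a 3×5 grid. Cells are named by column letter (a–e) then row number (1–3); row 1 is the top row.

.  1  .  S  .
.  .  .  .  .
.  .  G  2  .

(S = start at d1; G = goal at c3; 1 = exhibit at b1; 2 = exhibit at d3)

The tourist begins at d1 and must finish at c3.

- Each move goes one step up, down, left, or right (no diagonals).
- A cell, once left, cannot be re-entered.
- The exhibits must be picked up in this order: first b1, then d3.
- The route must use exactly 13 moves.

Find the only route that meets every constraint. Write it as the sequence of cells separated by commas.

d1, c1, b1, a1, a2, a3, b3, b2, c2, d2, e2, e3, d3, c3

The waypoints must appear in the order b1, d3, with no cell reused.
Route from d1: left 3 to a1, down 2 to a3, right 1 to b3, up 1 to b2, right 3 to e2, down 1 to e3, left 2 to c3 — 13 moves in all.
Check: order respected (1 at step 2, 2 at step 12); 13 moves as required.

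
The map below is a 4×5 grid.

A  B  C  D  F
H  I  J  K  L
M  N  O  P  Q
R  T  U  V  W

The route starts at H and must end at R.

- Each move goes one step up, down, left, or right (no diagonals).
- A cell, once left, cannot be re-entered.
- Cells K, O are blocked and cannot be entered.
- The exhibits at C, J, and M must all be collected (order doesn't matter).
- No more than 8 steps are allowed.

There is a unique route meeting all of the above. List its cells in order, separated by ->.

Any route must reach C, J, and M and still end at R within 8 moves, so the order of the required stops is forced.
Route from H: up 1 to A, right 2 to C, down 1 to J, left 1 to I, down 1 to N, left 1 to M, down 1 to R — 8 moves in all.
Check: all required cells visited; 8 ≤ 8 moves.

H -> A -> B -> C -> J -> I -> N -> M -> R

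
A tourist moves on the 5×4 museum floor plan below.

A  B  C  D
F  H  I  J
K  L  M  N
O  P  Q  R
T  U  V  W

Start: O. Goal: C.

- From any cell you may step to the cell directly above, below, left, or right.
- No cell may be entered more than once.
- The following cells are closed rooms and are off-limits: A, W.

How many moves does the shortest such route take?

The Manhattan distance from O to C is |4−1| + |1−3| = 5, so at least 5 moves are needed.
A route of 5 moves achieves this: O → K → F → H → B → C.
Since 5 matches the lower bound, it is optimal.

5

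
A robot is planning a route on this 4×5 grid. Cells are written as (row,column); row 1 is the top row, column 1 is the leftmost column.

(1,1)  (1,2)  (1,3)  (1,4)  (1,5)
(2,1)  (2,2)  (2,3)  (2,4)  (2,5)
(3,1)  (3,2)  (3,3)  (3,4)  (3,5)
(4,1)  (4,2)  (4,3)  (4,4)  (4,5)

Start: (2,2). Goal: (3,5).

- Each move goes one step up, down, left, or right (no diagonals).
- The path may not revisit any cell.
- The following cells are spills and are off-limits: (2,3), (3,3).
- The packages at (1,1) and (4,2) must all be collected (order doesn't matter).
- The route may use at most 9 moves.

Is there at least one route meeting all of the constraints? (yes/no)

no

Even ignoring the no-revisit rule, getting from (2,2) to (3,5), taking the cheapest ordering (2,2) → (1,1) → (4,2) → (3,5) needs at least 2 + 4 + 4 = 10 moves (Manhattan distance per leg), which exceeds the 9-move limit.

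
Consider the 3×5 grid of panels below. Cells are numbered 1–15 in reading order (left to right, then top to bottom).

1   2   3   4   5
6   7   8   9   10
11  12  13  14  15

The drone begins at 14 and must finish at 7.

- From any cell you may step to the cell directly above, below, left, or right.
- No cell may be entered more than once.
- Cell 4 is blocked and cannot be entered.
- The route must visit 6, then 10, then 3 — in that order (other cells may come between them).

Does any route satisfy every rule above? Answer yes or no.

Ignoring the required order, 2 revisit-free routes from 14 to 7 pass through all of 6, 10, and 3; the waypoint orders that occur are 10 → 3 → 6 (2) — never 6 → 10 → 3.

no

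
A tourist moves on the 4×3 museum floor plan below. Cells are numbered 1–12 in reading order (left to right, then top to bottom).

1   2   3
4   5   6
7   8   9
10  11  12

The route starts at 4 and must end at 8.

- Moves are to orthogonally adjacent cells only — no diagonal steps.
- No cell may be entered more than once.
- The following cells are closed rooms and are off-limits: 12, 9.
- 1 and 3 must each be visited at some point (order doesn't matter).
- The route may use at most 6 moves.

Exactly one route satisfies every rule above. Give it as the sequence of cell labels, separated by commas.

4, 1, 2, 3, 6, 5, 8

The 6-move cap with required stops at 1, 3 leaves no slack for detours.
Route from 4: up 1 to 1, right 2 to 3, down 1 to 6, left 1 to 5, down 1 to 8 — 6 moves in all.
Check: all required cells visited; 6 ≤ 6 moves.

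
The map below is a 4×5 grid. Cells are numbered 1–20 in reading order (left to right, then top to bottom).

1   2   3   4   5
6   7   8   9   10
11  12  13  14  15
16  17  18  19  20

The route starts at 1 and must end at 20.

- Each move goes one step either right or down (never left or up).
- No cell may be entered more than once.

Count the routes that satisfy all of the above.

A right/down-only route from 1 to 20 makes exactly 3 down-moves and 4 right-moves in some order.
With no other constraints that would be C(7,3) = 35 routes.
That gives 35 routes.

35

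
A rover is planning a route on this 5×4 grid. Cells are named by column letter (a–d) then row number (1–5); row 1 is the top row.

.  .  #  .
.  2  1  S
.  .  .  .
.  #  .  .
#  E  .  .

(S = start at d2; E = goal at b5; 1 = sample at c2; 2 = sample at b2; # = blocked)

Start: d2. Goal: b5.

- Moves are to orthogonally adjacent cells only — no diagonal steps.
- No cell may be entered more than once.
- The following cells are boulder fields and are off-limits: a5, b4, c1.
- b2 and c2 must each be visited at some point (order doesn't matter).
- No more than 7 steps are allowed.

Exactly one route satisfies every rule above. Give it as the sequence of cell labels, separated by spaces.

The 7-move cap with required stops at b2, c2 leaves no slack for detours.
Route from d2: left 2 to b2, down 1 to b3, right 1 to c3, down 2 to c5, left 1 to b5 — 7 moves in all.
Check: all required cells visited; 7 ≤ 7 moves.

d2 c2 b2 b3 c3 c4 c5 b5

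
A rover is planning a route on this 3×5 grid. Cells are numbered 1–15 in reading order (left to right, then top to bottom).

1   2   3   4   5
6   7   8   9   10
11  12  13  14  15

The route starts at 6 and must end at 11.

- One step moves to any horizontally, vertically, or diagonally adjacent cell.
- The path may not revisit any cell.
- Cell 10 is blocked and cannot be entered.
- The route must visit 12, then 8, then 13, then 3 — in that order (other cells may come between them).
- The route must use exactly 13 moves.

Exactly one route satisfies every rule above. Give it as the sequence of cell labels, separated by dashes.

The waypoints must appear in the order 12, 8, 13, 3, with no cell reused.
Route from 6: down-right 1 to 12, up-right 1 to 8, down 1 to 13, right 2 to 15, up-left 1 to 9, up-right 1 to 5, left 4 to 1, down-right 1 to 7, down-left 1 to 11 — 13 moves in all.
Check: order respected (12 at step 1, 8 at step 2, 13 at step 3, 3 at step 9); 13 moves as required.

6 - 12 - 8 - 13 - 14 - 15 - 9 - 5 - 4 - 3 - 2 - 1 - 7 - 11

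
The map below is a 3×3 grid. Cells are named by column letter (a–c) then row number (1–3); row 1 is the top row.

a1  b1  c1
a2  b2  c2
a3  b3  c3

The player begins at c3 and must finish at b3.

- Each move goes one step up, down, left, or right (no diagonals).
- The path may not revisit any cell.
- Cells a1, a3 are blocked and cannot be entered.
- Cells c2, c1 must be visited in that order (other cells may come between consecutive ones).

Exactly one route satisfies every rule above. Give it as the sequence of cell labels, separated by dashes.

The waypoints must appear in the order c2, c1, with no cell reused.
Route from c3: up 2 to c1, left 1 to b1, down 2 to b3 — 5 moves in all.
Check: order respected (c2 at step 1, c1 at step 2).

c3 - c2 - c1 - b1 - b2 - b3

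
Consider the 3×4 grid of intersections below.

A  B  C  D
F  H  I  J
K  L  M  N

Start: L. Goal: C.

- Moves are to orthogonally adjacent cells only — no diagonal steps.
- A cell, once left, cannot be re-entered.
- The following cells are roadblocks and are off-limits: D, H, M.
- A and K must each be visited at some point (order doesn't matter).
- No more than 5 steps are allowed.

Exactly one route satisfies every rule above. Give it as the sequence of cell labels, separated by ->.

L -> K -> F -> A -> B -> C

Any route must reach A and K and still end at C within 5 moves, so the order of the required stops is forced.
Route from L: left to K, 2× up (reaching A), 2× right (reaching C) — 5 moves in all.
Check: all required cells visited; 5 ≤ 5 moves.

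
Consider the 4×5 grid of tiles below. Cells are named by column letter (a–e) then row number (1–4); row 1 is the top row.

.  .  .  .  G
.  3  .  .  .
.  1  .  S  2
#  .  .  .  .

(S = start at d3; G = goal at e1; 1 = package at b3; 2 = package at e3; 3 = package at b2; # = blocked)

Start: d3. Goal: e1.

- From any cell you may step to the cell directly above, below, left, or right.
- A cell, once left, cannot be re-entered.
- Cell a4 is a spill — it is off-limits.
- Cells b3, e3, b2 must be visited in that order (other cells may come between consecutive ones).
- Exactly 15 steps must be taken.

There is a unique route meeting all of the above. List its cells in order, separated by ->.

d3 -> c3 -> b3 -> b4 -> c4 -> d4 -> e4 -> e3 -> e2 -> d2 -> c2 -> b2 -> b1 -> c1 -> d1 -> e1

The waypoints must appear in the order b3, e3, b2, with no cell reused.
Route from d3: left 2 to b3, down 1 to b4, right 3 to e4, up 2 to e2, left 3 to b2, up 1 to b1, right 3 to e1 — 15 moves in all.
Check: order respected (1 at step 2, 2 at step 7, 3 at step 11); 15 moves as required.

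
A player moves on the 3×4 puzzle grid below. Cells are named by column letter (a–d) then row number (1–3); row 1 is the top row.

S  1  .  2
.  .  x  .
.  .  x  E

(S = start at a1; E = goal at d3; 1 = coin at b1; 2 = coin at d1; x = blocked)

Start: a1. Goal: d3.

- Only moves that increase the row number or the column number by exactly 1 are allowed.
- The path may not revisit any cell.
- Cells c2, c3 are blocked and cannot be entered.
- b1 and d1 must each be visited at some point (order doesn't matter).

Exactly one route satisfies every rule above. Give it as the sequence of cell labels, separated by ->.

Moves only go right or down, so the column and row indices never decrease.
Route from a1: right 3 to d1, down 2 to d3 — 5 moves in all.
Check: all required cells visited.

a1 -> b1 -> c1 -> d1 -> d2 -> d3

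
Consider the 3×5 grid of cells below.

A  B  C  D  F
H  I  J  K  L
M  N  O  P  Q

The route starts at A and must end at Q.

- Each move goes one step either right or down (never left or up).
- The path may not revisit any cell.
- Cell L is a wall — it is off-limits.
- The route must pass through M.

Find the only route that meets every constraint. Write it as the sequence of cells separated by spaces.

Moves only go right or down, so the column and row indices never decrease.
Route from A: down 2 to M, right 4 to Q — 6 moves in all.
Check: all required cells visited.

A H M N O P Q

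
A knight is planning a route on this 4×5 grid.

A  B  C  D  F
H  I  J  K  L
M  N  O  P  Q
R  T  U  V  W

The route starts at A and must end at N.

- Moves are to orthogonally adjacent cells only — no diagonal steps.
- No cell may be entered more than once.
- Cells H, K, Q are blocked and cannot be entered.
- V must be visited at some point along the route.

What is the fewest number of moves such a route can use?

Any route passes through V somewhere between A and N. Summing Manhattan distances along the two legs (A → V → N) gives a lower bound of 6 + 3 = 9 moves.
A route of 9 moves achieves this: A → B → I → J → O → P → V → U → T → N.
Since 9 matches the lower bound, it is optimal.

9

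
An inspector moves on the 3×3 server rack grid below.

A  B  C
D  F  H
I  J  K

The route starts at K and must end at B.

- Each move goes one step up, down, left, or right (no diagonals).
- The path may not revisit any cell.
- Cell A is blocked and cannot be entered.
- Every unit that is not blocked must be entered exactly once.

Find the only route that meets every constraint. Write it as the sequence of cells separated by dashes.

Need to visit all 8 open cells exactly once, starting at K and ending at B.
Route from K: 2× left (reaching I), up to D, 2× right (reaching H), up to C, left to B — 7 moves in all.
Check: all 8 open cells covered.

K - J - I - D - F - H - C - B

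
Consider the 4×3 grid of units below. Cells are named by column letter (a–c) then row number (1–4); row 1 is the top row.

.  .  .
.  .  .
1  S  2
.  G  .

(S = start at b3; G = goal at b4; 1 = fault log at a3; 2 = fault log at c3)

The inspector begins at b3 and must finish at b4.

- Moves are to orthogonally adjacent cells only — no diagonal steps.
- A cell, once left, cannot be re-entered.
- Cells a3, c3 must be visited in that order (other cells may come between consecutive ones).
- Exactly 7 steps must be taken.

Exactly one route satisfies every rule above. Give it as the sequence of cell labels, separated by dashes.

The waypoints must appear in the order a3, c3, with no cell reused.
Route from b3: left to a3, up to a2, 2× right (reaching c2), 2× down (reaching c4), left to b4 — 7 moves in all.
Check: order respected (1 at step 1, 2 at step 5); 7 moves as required.

b3 - a3 - a2 - b2 - c2 - c3 - c4 - b4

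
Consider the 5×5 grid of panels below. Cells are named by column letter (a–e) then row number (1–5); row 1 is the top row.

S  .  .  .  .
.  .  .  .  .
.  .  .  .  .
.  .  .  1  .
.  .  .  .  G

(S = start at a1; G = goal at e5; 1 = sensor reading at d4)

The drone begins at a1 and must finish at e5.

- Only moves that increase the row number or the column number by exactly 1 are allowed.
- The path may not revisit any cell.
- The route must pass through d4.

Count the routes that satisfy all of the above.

40

A right/down-only route from a1 to e5 makes exactly 4 down-moves and 4 right-moves in some order.
With no other constraints that would be C(8,4) = 70 routes.
Split at d4 and multiply the segment counts: a1→d4: 20; d4→e5: 2; product = 40.
That gives 40 routes.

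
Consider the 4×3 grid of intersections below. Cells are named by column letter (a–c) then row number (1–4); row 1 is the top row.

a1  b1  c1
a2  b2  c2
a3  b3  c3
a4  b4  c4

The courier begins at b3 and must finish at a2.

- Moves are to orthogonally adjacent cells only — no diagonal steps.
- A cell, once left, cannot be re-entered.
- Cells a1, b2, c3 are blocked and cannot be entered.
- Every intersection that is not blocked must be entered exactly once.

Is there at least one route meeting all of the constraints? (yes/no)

Cell b1 has only one open neighbour but is neither the start nor the goal, so a Hamiltonian route would have to both enter and leave it through the same neighbour — impossible without revisiting.

no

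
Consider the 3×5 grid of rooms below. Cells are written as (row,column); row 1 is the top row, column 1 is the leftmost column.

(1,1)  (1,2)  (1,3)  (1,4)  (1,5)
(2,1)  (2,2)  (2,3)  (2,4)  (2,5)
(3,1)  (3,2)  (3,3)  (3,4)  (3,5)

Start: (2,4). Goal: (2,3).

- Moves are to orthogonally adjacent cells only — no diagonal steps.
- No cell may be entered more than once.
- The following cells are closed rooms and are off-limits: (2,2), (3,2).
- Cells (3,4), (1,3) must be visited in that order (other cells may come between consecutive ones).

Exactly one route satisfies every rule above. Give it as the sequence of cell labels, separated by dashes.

(2,4) - (3,4) - (3,5) - (2,5) - (1,5) - (1,4) - (1,3) - (2,3)

The waypoints must appear in the order (3,4), (1,3), with no cell reused.
Route from (2,4): down to (3,4), right to (3,5), 2× up (reaching (1,5)), 2× left (reaching (1,3)), down to (2,3) — 7 moves in all.
Check: order respected ((3,4) at step 1, (1,3) at step 6).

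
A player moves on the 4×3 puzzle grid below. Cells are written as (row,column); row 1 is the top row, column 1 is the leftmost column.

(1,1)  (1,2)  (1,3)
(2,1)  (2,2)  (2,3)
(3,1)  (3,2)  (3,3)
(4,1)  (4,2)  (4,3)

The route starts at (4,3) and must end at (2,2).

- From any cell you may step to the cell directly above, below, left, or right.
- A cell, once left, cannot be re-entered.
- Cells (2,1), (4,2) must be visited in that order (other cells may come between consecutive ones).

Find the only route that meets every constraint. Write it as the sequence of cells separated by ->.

The waypoints must appear in the order (2,1), (4,2), with no cell reused.
Route from (4,3): up 3 to (1,3), left 2 to (1,1), down 3 to (4,1), right 1 to (4,2), up 2 to (2,2) — 11 moves in all.
Check: order respected ((2,1) at step 6, (4,2) at step 9).

(4,3) -> (3,3) -> (2,3) -> (1,3) -> (1,2) -> (1,1) -> (2,1) -> (3,1) -> (4,1) -> (4,2) -> (3,2) -> (2,2)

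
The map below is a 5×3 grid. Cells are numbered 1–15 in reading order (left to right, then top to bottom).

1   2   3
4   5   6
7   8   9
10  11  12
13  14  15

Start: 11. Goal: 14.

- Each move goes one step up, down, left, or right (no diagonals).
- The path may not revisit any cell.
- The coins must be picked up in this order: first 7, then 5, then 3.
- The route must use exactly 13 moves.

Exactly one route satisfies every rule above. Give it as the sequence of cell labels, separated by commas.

The waypoints must appear in the order 7, 5, 3, with no cell reused.
Route from 11: left to 10, up to 7, right to 8, up to 5, left to 4, up to 1, 2× right (reaching 3), 4× down (reaching 15), left to 14 — 13 moves in all.
Check: order respected (7 at step 2, 5 at step 4, 3 at step 8); 13 moves as required.

11, 10, 7, 8, 5, 4, 1, 2, 3, 6, 9, 12, 15, 14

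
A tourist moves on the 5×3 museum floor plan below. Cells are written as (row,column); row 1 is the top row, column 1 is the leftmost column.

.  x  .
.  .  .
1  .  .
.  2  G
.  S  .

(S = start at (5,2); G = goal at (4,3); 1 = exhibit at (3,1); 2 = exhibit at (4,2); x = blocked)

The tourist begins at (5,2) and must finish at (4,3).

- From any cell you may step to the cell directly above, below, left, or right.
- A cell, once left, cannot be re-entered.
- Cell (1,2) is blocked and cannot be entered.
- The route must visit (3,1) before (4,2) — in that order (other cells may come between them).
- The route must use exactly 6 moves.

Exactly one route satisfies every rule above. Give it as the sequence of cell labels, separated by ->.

The waypoints must appear in the order (3,1), (4,2), with no cell reused.
Route from (5,2): left 1 to (5,1), up 2 to (3,1), right 1 to (3,2), down 1 to (4,2), right 1 to (4,3) — 6 moves in all.
Check: order respected (1 at step 3, 2 at step 5); 6 moves as required.

(5,2) -> (5,1) -> (4,1) -> (3,1) -> (3,2) -> (4,2) -> (4,3)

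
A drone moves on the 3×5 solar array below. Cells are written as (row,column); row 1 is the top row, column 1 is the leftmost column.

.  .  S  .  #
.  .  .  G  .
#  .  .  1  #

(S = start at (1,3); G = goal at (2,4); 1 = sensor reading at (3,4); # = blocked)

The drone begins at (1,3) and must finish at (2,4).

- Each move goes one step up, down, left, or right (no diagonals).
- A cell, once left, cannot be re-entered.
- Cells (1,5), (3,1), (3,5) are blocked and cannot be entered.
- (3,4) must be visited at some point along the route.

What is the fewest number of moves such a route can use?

4

Any route passes through (3,4) somewhere between (1,3) and (2,4). Summing Manhattan distances along the two legs ((1,3) → (3,4) → (2,4)) gives a lower bound of 3 + 1 = 4 moves.
A route of 4 moves achieves this: (1,3) → (2,3) → (3,3) → (3,4) → (2,4).
Since 4 matches the lower bound, it is optimal.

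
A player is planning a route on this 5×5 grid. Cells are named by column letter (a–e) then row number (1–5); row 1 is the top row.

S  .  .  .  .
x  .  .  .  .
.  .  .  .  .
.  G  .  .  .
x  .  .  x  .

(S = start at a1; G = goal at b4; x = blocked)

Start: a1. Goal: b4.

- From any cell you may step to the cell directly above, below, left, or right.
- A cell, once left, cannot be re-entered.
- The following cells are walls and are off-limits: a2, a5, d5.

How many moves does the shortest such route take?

4

The Manhattan distance from a1 to b4 is |1−4| + |1−2| = 4, so at least 4 moves are needed.
A route of 4 moves achieves this: a1 → b1 → b2 → b3 → b4.
Since 4 matches the lower bound, it is optimal.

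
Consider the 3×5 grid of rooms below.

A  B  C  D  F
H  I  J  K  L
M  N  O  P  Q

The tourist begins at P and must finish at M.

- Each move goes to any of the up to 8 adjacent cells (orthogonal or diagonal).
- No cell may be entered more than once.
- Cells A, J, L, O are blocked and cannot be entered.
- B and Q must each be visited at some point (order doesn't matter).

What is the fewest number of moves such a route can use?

Any route passes through B and Q in some order between P and M. Summing Chebyshev distances along each leg and taking the cheapest ordering (P → Q → B → M) gives a lower bound of 1 + 3 + 2 = 6 moves.
A route of 6 moves achieves this: P → Q → K → C → B → H → M.
Since 6 matches the lower bound, it is optimal.

6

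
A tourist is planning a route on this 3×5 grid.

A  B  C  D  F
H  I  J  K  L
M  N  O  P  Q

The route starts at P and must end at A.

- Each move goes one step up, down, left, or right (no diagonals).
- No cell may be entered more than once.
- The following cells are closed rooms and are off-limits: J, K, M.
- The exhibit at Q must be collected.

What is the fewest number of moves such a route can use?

7

Any route passes through Q somewhere between P and A. Summing Manhattan distances along the two legs (P → Q → A) gives a lower bound of 1 + 6 = 7 moves.
A route of 7 moves achieves this: P → Q → L → F → D → C → B → A.
Since 7 matches the lower bound, it is optimal.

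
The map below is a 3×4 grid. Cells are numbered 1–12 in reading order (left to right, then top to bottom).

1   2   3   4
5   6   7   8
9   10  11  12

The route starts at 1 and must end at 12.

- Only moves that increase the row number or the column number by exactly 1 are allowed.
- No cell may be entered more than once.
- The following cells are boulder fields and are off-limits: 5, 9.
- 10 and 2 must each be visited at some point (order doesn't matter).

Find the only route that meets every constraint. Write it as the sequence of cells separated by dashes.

Moves only go right or down, so the column and row indices never decrease.
Route from 1: right 1 to 2, down 2 to 10, right 2 to 12 — 5 moves in all.
Check: all required cells visited.

1 - 2 - 6 - 10 - 11 - 12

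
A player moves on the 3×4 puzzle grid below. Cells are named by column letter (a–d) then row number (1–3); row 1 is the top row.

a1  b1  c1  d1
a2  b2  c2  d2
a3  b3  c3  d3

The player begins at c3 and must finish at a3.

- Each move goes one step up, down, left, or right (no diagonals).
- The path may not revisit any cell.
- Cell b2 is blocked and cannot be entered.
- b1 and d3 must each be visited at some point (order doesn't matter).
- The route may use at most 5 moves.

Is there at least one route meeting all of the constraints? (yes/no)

no

Even ignoring the no-revisit rule, getting from c3 to a3, taking the cheapest ordering c3 → d3 → b1 → a3 needs at least 1 + 4 + 3 = 8 moves (Manhattan distance per leg), which exceeds the 5-move limit.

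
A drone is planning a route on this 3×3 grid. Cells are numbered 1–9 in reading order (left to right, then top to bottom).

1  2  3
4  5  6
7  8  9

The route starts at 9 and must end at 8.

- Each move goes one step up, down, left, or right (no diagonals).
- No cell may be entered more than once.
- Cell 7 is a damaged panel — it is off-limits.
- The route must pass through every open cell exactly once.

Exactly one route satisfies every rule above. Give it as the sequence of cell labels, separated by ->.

9 -> 6 -> 3 -> 2 -> 1 -> 4 -> 5 -> 8

Need to visit all 8 open cells exactly once, starting at 9 and ending at 8.
Cell 1 has only two open neighbours (4 and 2), so the path must pass straight through it: one of those is the cell it's entered from and the other is where it exits.
Route from 9: up 2 to 3, left 2 to 1, down 1 to 4, right 1 to 5, down 1 to 8 — 7 moves in all.
Check: all 8 open cells covered.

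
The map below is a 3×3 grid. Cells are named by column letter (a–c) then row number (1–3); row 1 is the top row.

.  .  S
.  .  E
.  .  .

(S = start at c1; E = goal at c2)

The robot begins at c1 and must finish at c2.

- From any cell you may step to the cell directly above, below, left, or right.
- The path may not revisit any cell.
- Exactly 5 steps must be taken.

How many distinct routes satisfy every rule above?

2

Need simple routes of exactly 5 moves from c1 to c2 (Manhattan distance 1, so 2 moves are spent on a detour and 2 undoing it).
Enumerating: c1 b1 b2 b3 c3 c2 | c1 b1 a1 a2 b2 c2.
That gives 2 routes.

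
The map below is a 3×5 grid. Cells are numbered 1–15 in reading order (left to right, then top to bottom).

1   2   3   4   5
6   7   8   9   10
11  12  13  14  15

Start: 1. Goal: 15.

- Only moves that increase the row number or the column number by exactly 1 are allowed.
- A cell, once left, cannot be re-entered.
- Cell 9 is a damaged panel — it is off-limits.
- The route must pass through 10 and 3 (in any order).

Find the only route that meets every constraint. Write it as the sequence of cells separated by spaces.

1 2 3 4 5 10 15

Moves only go right or down, so the column and row indices never decrease.
Route from 1: 4× right (reaching 5), 2× down (reaching 15) — 6 moves in all.
Check: all required cells visited.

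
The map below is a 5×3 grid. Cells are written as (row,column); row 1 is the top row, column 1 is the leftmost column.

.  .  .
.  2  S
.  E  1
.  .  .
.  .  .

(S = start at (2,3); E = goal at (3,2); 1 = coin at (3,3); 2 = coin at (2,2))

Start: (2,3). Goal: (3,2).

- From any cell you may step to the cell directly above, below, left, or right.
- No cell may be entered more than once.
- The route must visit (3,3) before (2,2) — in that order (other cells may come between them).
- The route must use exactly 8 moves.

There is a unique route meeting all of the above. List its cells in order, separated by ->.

The waypoints must appear in the order (3,3), (2,2), with no cell reused.
Route from (2,3): down 2 to (4,3), left 2 to (4,1), up 2 to (2,1), right 1 to (2,2), down 1 to (3,2) — 8 moves in all.
Check: order respected (1 at step 1, 2 at step 7); 8 moves as required.

(2,3) -> (3,3) -> (4,3) -> (4,2) -> (4,1) -> (3,1) -> (2,1) -> (2,2) -> (3,2)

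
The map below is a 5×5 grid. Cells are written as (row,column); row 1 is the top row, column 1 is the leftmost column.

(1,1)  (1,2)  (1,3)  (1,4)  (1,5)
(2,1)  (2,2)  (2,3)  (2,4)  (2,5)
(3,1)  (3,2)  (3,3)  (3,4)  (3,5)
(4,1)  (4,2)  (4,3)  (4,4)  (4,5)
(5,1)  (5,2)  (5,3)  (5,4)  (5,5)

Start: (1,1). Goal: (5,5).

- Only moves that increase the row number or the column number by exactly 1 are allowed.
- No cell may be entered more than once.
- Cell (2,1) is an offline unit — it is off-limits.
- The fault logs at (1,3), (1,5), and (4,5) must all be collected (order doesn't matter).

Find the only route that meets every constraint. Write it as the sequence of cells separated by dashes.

(1,1) - (1,2) - (1,3) - (1,4) - (1,5) - (2,5) - (3,5) - (4,5) - (5,5)

Moves only go right or down, so the column and row indices never decrease.
Route from (1,1): 4× right (reaching (1,5)), 4× down (reaching (5,5)) — 8 moves in all.
Check: all required cells visited.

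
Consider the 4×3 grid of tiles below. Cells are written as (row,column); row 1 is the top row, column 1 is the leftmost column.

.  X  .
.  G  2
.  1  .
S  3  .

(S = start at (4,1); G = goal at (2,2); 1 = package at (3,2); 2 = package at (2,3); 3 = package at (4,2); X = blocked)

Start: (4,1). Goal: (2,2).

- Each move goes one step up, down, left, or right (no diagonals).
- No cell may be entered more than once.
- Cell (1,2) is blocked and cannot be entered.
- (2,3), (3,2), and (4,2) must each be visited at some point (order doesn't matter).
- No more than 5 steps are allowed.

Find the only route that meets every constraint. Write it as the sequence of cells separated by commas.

(4,1), (4,2), (3,2), (3,3), (2,3), (2,2)

The budget equals the shortest possible length, so every move has to be on a shortest route through the required cells.
Route from (4,1): right 1 to (4,2), up 1 to (3,2), right 1 to (3,3), up 1 to (2,3), left 1 to (2,2) — 5 moves in all.
Check: all required cells visited; 5 ≤ 5 moves.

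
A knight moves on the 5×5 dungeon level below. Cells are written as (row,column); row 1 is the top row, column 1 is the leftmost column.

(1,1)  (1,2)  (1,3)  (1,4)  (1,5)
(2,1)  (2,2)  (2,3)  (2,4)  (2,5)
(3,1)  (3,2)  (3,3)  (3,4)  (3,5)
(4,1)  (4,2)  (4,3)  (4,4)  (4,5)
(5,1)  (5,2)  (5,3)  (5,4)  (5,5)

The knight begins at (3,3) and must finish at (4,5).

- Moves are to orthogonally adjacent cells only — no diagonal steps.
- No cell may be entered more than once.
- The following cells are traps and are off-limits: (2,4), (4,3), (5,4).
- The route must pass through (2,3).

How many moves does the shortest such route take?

Any route passes through (2,3) somewhere between (3,3) and (4,5). Summing Manhattan distances along the two legs ((3,3) → (2,3) → (4,5)) gives a lower bound of 1 + 4 = 5 moves.
The shortest route satisfying every rule uses 7 moves: (3,3) → (2,3) → (1,3) → (1,4) → (1,5) → (2,5) → (3,5) → (4,5).
The bound of 5 isn't tight here; checking systematically, no route of length 5 through 6 satisfies every constraint, so 7 is the minimum.

7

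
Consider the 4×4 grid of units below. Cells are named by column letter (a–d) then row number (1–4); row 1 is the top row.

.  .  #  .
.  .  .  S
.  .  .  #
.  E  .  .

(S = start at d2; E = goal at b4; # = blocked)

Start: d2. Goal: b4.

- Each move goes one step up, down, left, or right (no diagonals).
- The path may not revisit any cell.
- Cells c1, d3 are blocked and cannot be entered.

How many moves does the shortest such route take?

The Manhattan distance from d2 to b4 is |2−4| + |4−2| = 4, so at least 4 moves are needed.
A route of 4 moves achieves this: d2 → c2 → c3 → c4 → b4.
Since 4 matches the lower bound, it is optimal.

4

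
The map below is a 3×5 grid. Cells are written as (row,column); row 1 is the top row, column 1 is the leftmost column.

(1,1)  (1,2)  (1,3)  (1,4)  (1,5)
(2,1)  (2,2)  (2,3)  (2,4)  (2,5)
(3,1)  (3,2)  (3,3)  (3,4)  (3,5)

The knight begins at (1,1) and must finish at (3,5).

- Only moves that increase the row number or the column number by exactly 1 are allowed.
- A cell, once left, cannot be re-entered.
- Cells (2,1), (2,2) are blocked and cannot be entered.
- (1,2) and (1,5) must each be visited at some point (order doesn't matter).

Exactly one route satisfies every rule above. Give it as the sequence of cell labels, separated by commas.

(1,1), (1,2), (1,3), (1,4), (1,5), (2,5), (3,5)

Moves only go right or down, so the column and row indices never decrease.
Route from (1,1): right 4 to (1,5), down 2 to (3,5) — 6 moves in all.
Check: all required cells visited.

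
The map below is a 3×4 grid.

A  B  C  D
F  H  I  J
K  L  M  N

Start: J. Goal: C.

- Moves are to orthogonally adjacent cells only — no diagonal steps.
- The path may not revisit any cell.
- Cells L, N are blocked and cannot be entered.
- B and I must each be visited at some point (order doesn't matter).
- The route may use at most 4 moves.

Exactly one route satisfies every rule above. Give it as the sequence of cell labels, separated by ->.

J -> I -> H -> B -> C

Any route must reach B and I and still end at C within 4 moves, so the order of the required stops is forced.
Route from J: 2× left (reaching H), up to B, right to C — 4 moves in all.
Check: all required cells visited; 4 ≤ 4 moves.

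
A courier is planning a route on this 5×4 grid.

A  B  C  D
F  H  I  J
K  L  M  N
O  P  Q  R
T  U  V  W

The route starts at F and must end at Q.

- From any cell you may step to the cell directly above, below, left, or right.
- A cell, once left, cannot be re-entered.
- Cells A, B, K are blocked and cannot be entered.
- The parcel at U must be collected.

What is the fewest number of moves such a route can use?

6

Any route passes through U somewhere between F and Q. Summing Manhattan distances along the two legs (F → U → Q) gives a lower bound of 4 + 2 = 6 moves.
A route of 6 moves achieves this: F → H → L → P → U → V → Q.
Since 6 matches the lower bound, it is optimal.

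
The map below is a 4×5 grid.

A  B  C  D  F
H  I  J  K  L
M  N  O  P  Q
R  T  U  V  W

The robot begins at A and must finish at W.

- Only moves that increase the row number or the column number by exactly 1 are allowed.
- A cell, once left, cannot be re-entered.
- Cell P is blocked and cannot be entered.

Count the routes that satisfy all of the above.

15

A right/down-only route from A to W makes exactly 3 down-moves and 4 right-moves in some order.
With no other constraints that would be C(7,3) = 35 routes.
Subtract routes through each blocked cell (inclusion–exclusion for overlaps): − through P: 20 → 15.
That gives 15 routes.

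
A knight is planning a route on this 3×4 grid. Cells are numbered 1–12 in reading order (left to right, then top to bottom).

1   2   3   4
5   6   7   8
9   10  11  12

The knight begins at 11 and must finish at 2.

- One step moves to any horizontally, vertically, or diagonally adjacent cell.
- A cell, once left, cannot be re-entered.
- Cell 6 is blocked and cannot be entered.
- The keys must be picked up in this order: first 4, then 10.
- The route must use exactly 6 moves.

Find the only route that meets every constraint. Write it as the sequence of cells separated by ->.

11 -> 8 -> 4 -> 7 -> 10 -> 5 -> 2

The waypoints must appear in the order 4, 10, with no cell reused.
Route from 11: up-right to 8, up to 4, 2× down-left (reaching 10), up-left to 5, up-right to 2 — 6 moves in all.
Check: order respected (4 at step 2, 10 at step 4); 6 moves as required.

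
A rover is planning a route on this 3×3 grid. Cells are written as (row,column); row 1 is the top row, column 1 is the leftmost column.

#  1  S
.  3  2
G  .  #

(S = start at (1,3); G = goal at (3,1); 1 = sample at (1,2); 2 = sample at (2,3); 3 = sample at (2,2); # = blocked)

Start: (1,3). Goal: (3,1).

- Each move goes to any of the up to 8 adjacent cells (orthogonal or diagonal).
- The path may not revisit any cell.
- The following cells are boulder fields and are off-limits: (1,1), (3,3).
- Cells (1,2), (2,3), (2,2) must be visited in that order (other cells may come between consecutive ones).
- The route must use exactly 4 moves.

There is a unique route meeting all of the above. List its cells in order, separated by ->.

(1,3) -> (1,2) -> (2,3) -> (2,2) -> (3,1)

The waypoints must appear in the order (1,2), (2,3), (2,2), with no cell reused.
Route from (1,3): left 1 to (1,2), down-right 1 to (2,3), left 1 to (2,2), down-left 1 to (3,1) — 4 moves in all.
Check: order respected (1 at step 1, 2 at step 2, 3 at step 3); 4 moves as required.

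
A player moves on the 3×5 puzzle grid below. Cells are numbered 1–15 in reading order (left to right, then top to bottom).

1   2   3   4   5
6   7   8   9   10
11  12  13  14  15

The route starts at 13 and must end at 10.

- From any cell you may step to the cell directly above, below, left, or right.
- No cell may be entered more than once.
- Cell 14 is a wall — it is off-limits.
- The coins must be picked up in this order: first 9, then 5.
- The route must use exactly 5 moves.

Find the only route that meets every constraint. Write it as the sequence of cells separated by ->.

13 -> 8 -> 9 -> 4 -> 5 -> 10

The waypoints must appear in the order 9, 5, with no cell reused.
Route from 13: up to 8, right to 9, up to 4, right to 5, down to 10 — 5 moves in all.
Check: order respected (9 at step 2, 5 at step 4); 5 moves as required.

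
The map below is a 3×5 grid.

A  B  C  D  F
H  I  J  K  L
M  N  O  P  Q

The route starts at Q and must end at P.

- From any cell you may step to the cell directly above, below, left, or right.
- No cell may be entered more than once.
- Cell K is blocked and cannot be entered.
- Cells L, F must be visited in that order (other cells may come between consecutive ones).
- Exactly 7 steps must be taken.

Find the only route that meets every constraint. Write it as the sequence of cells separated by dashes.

Q - L - F - D - C - J - O - P

The waypoints must appear in the order L, F, with no cell reused.
Route from Q: 2× up (reaching F), 2× left (reaching C), 2× down (reaching O), right to P — 7 moves in all.
Check: order respected (L at step 1, F at step 2); 7 moves as required.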